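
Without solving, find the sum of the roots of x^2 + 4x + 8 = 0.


By Vieta's formulas for ax^2 + bx + c = 0:
  Sum of roots = -b/a
  Product of roots = c/a

Here a = 1, b = 4, c = 8
Sum = -(4)/1 = -4
Product = 8/1 = 8

Sum = -4


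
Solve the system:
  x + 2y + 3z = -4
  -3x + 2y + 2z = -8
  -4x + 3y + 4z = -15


Using Cramer's rule. Expand each determinant along the first row.
D  = 1*[2*4 - 2*3] - 2*[(-3)*4 - 2*(-4)] + 3*[(-3)*3 - 2*(-4)]
  = 1*(2) - 2*(-4) + 3*(-1) = 7
Dx = (-4)*[2*4 - 2*3] - 2*[(-8)*4 - 2*(-15)] + 3*[(-8)*3 - 2*(-15)]
  = (-4)*(2) - 2*(-2) + 3*(6) = 14
Dy = 1*[(-8)*4 - 2*(-15)] - (-4)*[(-3)*4 - 2*(-4)] + 3*[(-3)*(-15) - (-8)*(-4)]
  = 1*(-2) - (-4)*(-4) + 3*(13) = 21
Dz = 1*[2*(-15) - (-8)*3] - 2*[(-3)*(-15) - (-8)*(-4)] + (-4)*[(-3)*3 - 2*(-4)]
  = 1*(-6) - 2*(13) + (-4)*(-1) = -28
x = Dx/D = 14/7 = 2, y = Dy/D = 21/7 = 3, z = Dz/D = -28/7 = -4
Check eq1: (1)(2) + (2)(3) + (3)(-4) = -4 = -4 ✓
Check eq2: (-3)(2) + (2)(3) + (2)(-4) = -8 = -8 ✓
Check eq3: (-4)(2) + (3)(3) + (4)(-4) = -15 = -15 ✓

x = 2, y = 3, z = -4


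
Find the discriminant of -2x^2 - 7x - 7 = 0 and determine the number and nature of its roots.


For ax^2 + bx + c = 0, discriminant D = b^2 - 4ac
Here a = -2, b = -7, c = -7
D = (-7)^2 - 4(-2)(-7) = 49 - 56 = -7

D = -7 < 0
The equation has no real roots (2 complex conjugate roots).

Discriminant = -7, no real roots (2 complex conjugate roots)


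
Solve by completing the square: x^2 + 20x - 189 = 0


Start: x^2 + 20x - 189 = 0
Move constant: x^2 + 20x = 189
Half of 20 is 10, squared is 100
Add 100 to both sides: x^2 + 20x + 100 = 289
(x + 10)^2 = 289
x + 10 = ±17
x = -10 + 17 = 7 or x = -10 - 17 = -27

x = -27, x = 7


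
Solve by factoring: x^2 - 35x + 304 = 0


We need two numbers that multiply to 304 and add to -35.
Those numbers are -19 and -16 (since (-19) * (-16) = 304 and (-19) + (-16) = -35).
So x^2 - 35x + 304 = (x - 19)(x - 16) = 0
Setting each factor to zero: x = 19 or x = 16

x = 16, x = 19


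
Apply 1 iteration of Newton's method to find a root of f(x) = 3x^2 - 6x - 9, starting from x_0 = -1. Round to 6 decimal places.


Newton's method: x_(n+1) = x_n - f(x_n)/f'(x_n)
f(x) = 3x^2 - 6x - 9
f'(x) = 6x - 6

Iteration 1:
  f(-1.000000) = 0.000000
  f'(-1.000000) = -12.000000
  x_1 = -1.000000 - (0.000000)/(-12.000000) = -1.000000

x_1 = -1.000000


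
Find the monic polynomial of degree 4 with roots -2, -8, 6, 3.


A monic polynomial with roots -2, -8, 6, 3 is:
p(x) = (x + 2)(x + 8)(x - 6)(x - 3)
After multiplying by (x + 2): x + 2
After multiplying by (x + 8): x^2 + 10x + 16
After multiplying by (x - 6): x^3 + 4x^2 - 44x - 96
After multiplying by (x - 3): x^4 + x^3 - 56x^2 + 36x + 288

x^4 + x^3 - 56x^2 + 36x + 288


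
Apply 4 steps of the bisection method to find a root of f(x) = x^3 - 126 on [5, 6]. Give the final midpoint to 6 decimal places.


f(x) = x^3 - 126
f(5) = -1 < 0
f(6) = 90 > 0

Step 1: midpoint = (5.000000 + 6.000000)/2 = 5.500000
  f(5.500000) = 40.375000
  f(mid) > 0, so root is in [5.000000, 5.500000]

Step 2: midpoint = (5.000000 + 5.500000)/2 = 5.250000
  f(5.250000) = 18.703125
  f(mid) > 0, so root is in [5.000000, 5.250000]

Step 3: midpoint = (5.000000 + 5.250000)/2 = 5.125000
  f(5.125000) = 8.611328
  f(mid) > 0, so root is in [5.000000, 5.125000]

Step 4: midpoint = (5.000000 + 5.125000)/2 = 5.062500
  f(5.062500) = 3.746338
  f(mid) > 0, so root is in [5.000000, 5.062500]

midpoint = 5.062500


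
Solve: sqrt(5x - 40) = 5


Square both sides: 5x - 40 = 5^2 = 25
5x = 25 + 40 = 65
x = 13
Check: sqrt(5*13 - 40) = sqrt(25) = 5 ✓

x = 13


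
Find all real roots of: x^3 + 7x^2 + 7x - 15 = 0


Let p(x) = x^3 + 7x^2 + 7x - 15. By the rational root theorem (leading coefficient 1), any rational root is an integer divisor of 15: try ±1, ±2, ... in turn.
Test x = 1: value = 0 ✓, so (x - 1) is a factor.
Synthetic division by (x - 1): bring down 1; 1(1) + 7 = 8; 8(1) + 7 = 15; 15(1) - 15 = 0 → quotient x^2 + 8x + 15, remainder 0.
Solve the quadratic x^2 + 8x + 15 = 0: discriminant = 8^2 - 4(1)(15) = 64 - 60 = 4.
sqrt(4) = 2, so x = (-8 ± 2)/2: x = -3 or x = -5.

x = -5, x = -3, x = 1


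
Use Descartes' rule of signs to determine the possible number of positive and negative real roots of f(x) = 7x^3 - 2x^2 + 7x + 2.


Descartes' rule of signs:

For positive roots, count sign changes in f(x) = 7x^3 - 2x^2 + 7x + 2:
Signs of coefficients: +, -, +, +
Number of sign changes: 2
Possible positive real roots: 2, 0

For negative roots, examine f(-x) = -7x^3 - 2x^2 - 7x + 2:
Signs of coefficients: -, -, -, +
Number of sign changes: 1
Possible negative real roots: 1

Positive roots: 2 or 0; Negative roots: 1


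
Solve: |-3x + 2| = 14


An absolute value equation |expr| = 14 gives two cases:
Case 1: -3x + 2 = 14
  -3x = 12, so x = -4
Case 2: -3x + 2 = -14
  -3x = -16, so x = 16/3

x = -4, x = 16/3


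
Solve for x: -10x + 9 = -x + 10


Starting with: -10x + 9 = -x + 10
Move all x terms to left: (-10 + 1)x = 10 - 9
Simplify: -9x = 1
Divide both sides by -9: x = -1/9

x = -1/9


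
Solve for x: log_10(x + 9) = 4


Convert to exponential form: x + 9 = 10^4 = 10000
x = 10000 - 9 = 9991
Check: log_10(9991 + 9) = log_10(10000) = log_10(10000) = 4 ✓

x = 9991


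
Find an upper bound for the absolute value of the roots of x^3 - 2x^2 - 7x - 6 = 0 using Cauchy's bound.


Cauchy's bound: all roots r satisfy |r| <= 1 + max(|a_i/a_n|) for i = 0,...,n-1
where a_n is the leading coefficient.

Coefficients: [1, -2, -7, -6]
Leading coefficient a_n = 1
Ratios |a_i/a_n|: 2, 7, 6
Maximum ratio: 7
Cauchy's bound: |r| <= 1 + 7 = 8

Upper bound = 8


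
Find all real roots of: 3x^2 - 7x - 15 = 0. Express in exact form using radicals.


Using the quadratic formula: x = (-b ± sqrt(b^2 - 4ac)) / (2a)
Here a = 3, b = -7, c = -15
Discriminant = b^2 - 4ac = (-7)^2 - 4(3)(-15) = 49 + 180 = 229
Since discriminant = 229 > 0, there are two real roots.
x = (7 ± sqrt(229)) / 6
Numerically: x ≈ 3.6888 or x ≈ -1.3555

x = (7 + sqrt(229)) / 6 or x = (7 - sqrt(229)) / 6


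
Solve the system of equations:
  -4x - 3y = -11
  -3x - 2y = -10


Using Cramer's rule:
Determinant D = (-4)(-2) - (-3)(-3) = 8 - 9 = -1
Dx = (-11)(-2) - (-10)(-3) = 22 - 30 = -8
Dy = (-4)(-10) - (-3)(-11) = 40 - 33 = 7
x = Dx/D = -8/-1 = 8
y = Dy/D = 7/-1 = -7

x = 8, y = -7


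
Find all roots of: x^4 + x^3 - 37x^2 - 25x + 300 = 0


Let p(x) = x^4 + x^3 - 37x^2 - 25x + 300. By the rational root theorem (leading coefficient 1), any rational root is an integer divisor of 300: try ±1, ±2, ... in turn.
Test x = 1: value = 240 ≠ 0.
Test x = -1: value = 288 ≠ 0.
Test x = 2: value = 126 ≠ 0.
Test x = -2: value = 210 ≠ 0.
Test x = 3: value = 0 ✓, so (x - 3) is a factor.
Synthetic division by (x - 3): bring down 1; 1(3) + 1 = 4; 4(3) - 37 = -25; (-25)(3) - 25 = -100; (-100)(3) + 300 = 0 → quotient x^3 + 4x^2 - 25x - 100, remainder 0.
Continue with the quotient x^3 + 4x^2 - 25x - 100 (candidates must divide 100).
Test x = 4: value = -72 ≠ 0.
Test x = -4: value = 0 ✓, so (x + 4) is a factor.
Synthetic division by (x + 4): bring down 1; 1(-4) + 4 = 0; 0(-4) - 25 = -25; (-25)(-4) - 100 = 0 → quotient x^2 - 25, remainder 0.
Solve the quadratic x^2 - 25 = 0: discriminant = 0^2 - 4(1)(-25) = 0 + 100 = 100.
sqrt(100) = 10, so x = (0 ± 10)/2: x = 5 or x = -5.
Collecting all roots found:

x = -5, x = -4, x = 3, x = 5


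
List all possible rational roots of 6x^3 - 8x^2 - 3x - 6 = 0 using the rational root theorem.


Rational root theorem: possible roots are ±p/q where:
  p divides the constant term (-6): p ∈ {1, 2, 3, 6}
  q divides the leading coefficient (6): q ∈ {1, 2, 3, 6}

All possible rational roots: -6, -3, -2, -3/2, -1, -2/3, -1/2, -1/3, -1/6, 1/6, 1/3, 1/2, 2/3, 1, 3/2, 2, 3, 6

-6, -3, -2, -3/2, -1, -2/3, -1/2, -1/3, -1/6, 1/6, 1/3, 1/2, 2/3, 1, 3/2, 2, 3, 6


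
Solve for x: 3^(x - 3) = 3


Express both sides with the same base.
3 = 3^1
Since the bases match, equate exponents: x - 3 = 1
So x = 1 - (-3) = 4

x = 4


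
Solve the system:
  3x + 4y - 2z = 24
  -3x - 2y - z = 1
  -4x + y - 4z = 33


Using Cramer's rule. Expand each determinant along the first row.
D  = 3*[(-2)*(-4) - (-1)*1] - 4*[(-3)*(-4) - (-1)*(-4)] + (-2)*[(-3)*1 - (-2)*(-4)]
  = 3*(9) - 4*(8) + (-2)*(-11) = 17
Dx = 24*[(-2)*(-4) - (-1)*1] - 4*[1*(-4) - (-1)*33] + (-2)*[1*1 - (-2)*33]
  = 24*(9) - 4*(29) + (-2)*(67) = -34
Dy = 3*[1*(-4) - (-1)*33] - 24*[(-3)*(-4) - (-1)*(-4)] + (-2)*[(-3)*33 - 1*(-4)]
  = 3*(29) - 24*(8) + (-2)*(-95) = 85
Dz = 3*[(-2)*33 - 1*1] - 4*[(-3)*33 - 1*(-4)] + 24*[(-3)*1 - (-2)*(-4)]
  = 3*(-67) - 4*(-95) + 24*(-11) = -85
x = Dx/D = -34/17 = -2, y = Dy/D = 85/17 = 5, z = Dz/D = -85/17 = -5
Check eq1: (3)(-2) + (4)(5) + (-2)(-5) = 24 = 24 ✓
Check eq2: (-3)(-2) + (-2)(5) + (-1)(-5) = 1 = 1 ✓
Check eq3: (-4)(-2) + (1)(5) + (-4)(-5) = 33 = 33 ✓

x = -2, y = 5, z = -5


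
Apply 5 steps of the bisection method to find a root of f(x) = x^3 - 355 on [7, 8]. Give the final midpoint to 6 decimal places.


f(x) = x^3 - 355
f(7) = -12 < 0
f(8) = 157 > 0

Step 1: midpoint = (7.000000 + 8.000000)/2 = 7.500000
  f(7.500000) = 66.875000
  f(mid) > 0, so root is in [7.000000, 7.500000]

Step 2: midpoint = (7.000000 + 7.500000)/2 = 7.250000
  f(7.250000) = 26.078125
  f(mid) > 0, so root is in [7.000000, 7.250000]

Step 3: midpoint = (7.000000 + 7.250000)/2 = 7.125000
  f(7.125000) = 6.705078
  f(mid) > 0, so root is in [7.000000, 7.125000]

Step 4: midpoint = (7.000000 + 7.125000)/2 = 7.062500
  f(7.062500) = -2.730225
  f(mid) < 0, so root is in [7.062500, 7.125000]

Step 5: midpoint = (7.062500 + 7.125000)/2 = 7.093750
  f(7.093750) = 1.966644
  f(mid) > 0, so root is in [7.062500, 7.093750]

midpoint = 7.093750


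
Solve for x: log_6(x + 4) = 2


Convert to exponential form: x + 4 = 6^2 = 36
x = 36 - 4 = 32
Check: log_6(32 + 4) = log_6(36) = log_6(36) = 2 ✓

x = 32


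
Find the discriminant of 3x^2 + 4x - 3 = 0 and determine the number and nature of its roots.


For ax^2 + bx + c = 0, discriminant D = b^2 - 4ac
Here a = 3, b = 4, c = -3
D = (4)^2 - 4(3)(-3) = 16 + 36 = 52

D = 52 > 0 but not a perfect square
The equation has 2 distinct real irrational roots.

Discriminant = 52, 2 distinct real irrational roots


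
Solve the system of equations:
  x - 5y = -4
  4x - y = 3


Using Cramer's rule:
Determinant D = (1)(-1) - (4)(-5) = -1 + 20 = 19
Dx = (-4)(-1) - (3)(-5) = 4 + 15 = 19
Dy = (1)(3) - (4)(-4) = 3 + 16 = 19
x = Dx/D = 19/19 = 1
y = Dy/D = 19/19 = 1

x = 1, y = 1


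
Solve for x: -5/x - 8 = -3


Subtract -8 from both sides: -5/x = 5
Multiply both sides by x: -5 = 5 * x
Divide by 5: x = -1

x = -1


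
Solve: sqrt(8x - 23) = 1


Square both sides: 8x - 23 = 1^2 = 1
8x = 1 + 23 = 24
x = 3
Check: sqrt(8*3 - 23) = sqrt(1) = 1 ✓

x = 3


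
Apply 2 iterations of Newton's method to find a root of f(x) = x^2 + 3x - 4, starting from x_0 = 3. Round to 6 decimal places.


Newton's method: x_(n+1) = x_n - f(x_n)/f'(x_n)
f(x) = x^2 + 3x - 4
f'(x) = 2x + 3

Iteration 1:
  f(3.000000) = 14.000000
  f'(3.000000) = 9.000000
  x_1 = 3.000000 - (14.000000)/(9.000000) = 1.444444

Iteration 2:
  f(1.444444) = 2.419753
  f'(1.444444) = 5.888889
  x_2 = 1.444444 - (2.419753)/(5.888889) = 1.033543

x_2 = 1.033543


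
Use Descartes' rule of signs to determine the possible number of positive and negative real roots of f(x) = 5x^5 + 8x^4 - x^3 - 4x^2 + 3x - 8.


Descartes' rule of signs:

For positive roots, count sign changes in f(x) = 5x^5 + 8x^4 - x^3 - 4x^2 + 3x - 8:
Signs of coefficients: +, +, -, -, +, -
Number of sign changes: 3
Possible positive real roots: 3, 1

For negative roots, examine f(-x) = -5x^5 + 8x^4 + x^3 - 4x^2 - 3x - 8:
Signs of coefficients: -, +, +, -, -, -
Number of sign changes: 2
Possible negative real roots: 2, 0

Positive roots: 3 or 1; Negative roots: 2 or 0


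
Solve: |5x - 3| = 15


An absolute value equation |expr| = 15 gives two cases:
Case 1: 5x - 3 = 15
  5x = 18, so x = 18/5
Case 2: 5x - 3 = -15
  5x = -12, so x = -12/5

x = -12/5, x = 18/5


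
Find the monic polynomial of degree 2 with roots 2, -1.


A monic polynomial with roots 2, -1 is:
p(x) = (x - 2)(x + 1)
After multiplying by (x - 2): x - 2
After multiplying by (x + 1): x^2 - x - 2

x^2 - x - 2


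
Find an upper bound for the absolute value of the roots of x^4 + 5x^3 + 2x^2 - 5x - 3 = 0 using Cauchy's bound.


Cauchy's bound: all roots r satisfy |r| <= 1 + max(|a_i/a_n|) for i = 0,...,n-1
where a_n is the leading coefficient.

Coefficients: [1, 5, 2, -5, -3]
Leading coefficient a_n = 1
Ratios |a_i/a_n|: 5, 2, 5, 3
Maximum ratio: 5
Cauchy's bound: |r| <= 1 + 5 = 6

Upper bound = 6


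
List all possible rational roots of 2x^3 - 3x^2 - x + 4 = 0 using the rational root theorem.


Rational root theorem: possible roots are ±p/q where:
  p divides the constant term (4): p ∈ {1, 2, 4}
  q divides the leading coefficient (2): q ∈ {1, 2}

All possible rational roots: -4, -2, -1, -1/2, 1/2, 1, 2, 4

-4, -2, -1, -1/2, 1/2, 1, 2, 4


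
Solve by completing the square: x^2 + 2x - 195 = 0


Start: x^2 + 2x - 195 = 0
Move constant: x^2 + 2x = 195
Half of 2 is 1, squared is 1
Add 1 to both sides: x^2 + 2x + 1 = 196
(x + 1)^2 = 196
x + 1 = ±14
x = -1 + 14 = 13 or x = -1 - 14 = -15

x = -15, x = 13


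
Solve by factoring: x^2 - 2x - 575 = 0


We need two numbers that multiply to -575 and add to -2.
Those numbers are 23 and -25 (since 23 * (-25) = -575 and 23 + (-25) = -2).
So x^2 - 2x - 575 = (x + 23)(x - 25) = 0
Setting each factor to zero: x = -23 or x = 25

x = -23, x = 25


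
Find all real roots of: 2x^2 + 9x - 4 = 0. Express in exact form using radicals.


Using the quadratic formula: x = (-b ± sqrt(b^2 - 4ac)) / (2a)
Here a = 2, b = 9, c = -4
Discriminant = b^2 - 4ac = 9^2 - 4(2)(-4) = 81 + 32 = 113
Since discriminant = 113 > 0, there are two real roots.
x = (-9 ± sqrt(113)) / 4
Numerically: x ≈ 0.4075 or x ≈ -4.9075

x = (-9 + sqrt(113)) / 4 or x = (-9 - sqrt(113)) / 4


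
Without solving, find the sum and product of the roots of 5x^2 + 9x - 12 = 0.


By Vieta's formulas for ax^2 + bx + c = 0:
  Sum of roots = -b/a
  Product of roots = c/a

Here a = 5, b = 9, c = -12
Sum = -(9)/5 = -9/5
Product = -12/5 = -12/5

Sum = -9/5, Product = -12/5


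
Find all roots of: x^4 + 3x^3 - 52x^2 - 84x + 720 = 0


Let p(x) = x^4 + 3x^3 - 52x^2 - 84x + 720. By the rational root theorem (leading coefficient 1), any rational root is an integer divisor of 720: try ±1, ±2, ... in turn.
Test x = 1: value = 588 ≠ 0.
Test x = -1: value = 750 ≠ 0.
Test x = 2: value = 384 ≠ 0.
Test x = -2: value = 672 ≠ 0.
Test x = 3: value = 162 ≠ 0.
Test x = -3: value = 504 ≠ 0.
Test x = 4: value = 0 ✓, so (x - 4) is a factor.
Synthetic division by (x - 4): bring down 1; 1(4) + 3 = 7; 7(4) - 52 = -24; (-24)(4) - 84 = -180; (-180)(4) + 720 = 0 → quotient x^3 + 7x^2 - 24x - 180, remainder 0.
Continue with the quotient x^3 + 7x^2 - 24x - 180 (candidates must divide 180; re-test x = 4 first in case it repeats).
Test x = 4: value = -100 ≠ 0.
Test x = -4: value = -36 ≠ 0.
Test x = 5: value = 0 ✓, so (x - 5) is a factor.
Synthetic division by (x - 5): bring down 1; 1(5) + 7 = 12; 12(5) - 24 = 36; 36(5) - 180 = 0 → quotient x^2 + 12x + 36, remainder 0.
Solve the quadratic x^2 + 12x + 36 = 0: discriminant = 12^2 - 4(1)(36) = 144 - 144 = 0.
Discriminant = 0, so a double root: x = -12/2 = -6.
Collecting all roots found:

x = -6 (multiplicity 2), x = 4, x = 5


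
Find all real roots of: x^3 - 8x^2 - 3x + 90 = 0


Let p(x) = x^3 - 8x^2 - 3x + 90. By the rational root theorem (leading coefficient 1), any rational root is an integer divisor of 90: try ±1, ±2, ... in turn.
Test x = 1: value = 80 ≠ 0.
Test x = -1: value = 84 ≠ 0.
Test x = 2: value = 60 ≠ 0.
Test x = -2: value = 56 ≠ 0.
Test x = 3: value = 36 ≠ 0.
Test x = -3: value = 0 ✓, so (x + 3) is a factor.
Synthetic division by (x + 3): bring down 1; 1(-3) - 8 = -11; (-11)(-3) - 3 = 30; 30(-3) + 90 = 0 → quotient x^2 - 11x + 30, remainder 0.
Solve the quadratic x^2 - 11x + 30 = 0: discriminant = (-11)^2 - 4(1)(30) = 121 - 120 = 1.
sqrt(1) = 1, so x = (11 ± 1)/2: x = 6 or x = 5.

x = -3, x = 5, x = 6


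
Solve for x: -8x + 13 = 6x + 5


Starting with: -8x + 13 = 6x + 5
Move all x terms to left: (-8 - 6)x = 5 - 13
Simplify: -14x = -8
Divide both sides by -14: x = 4/7

x = 4/7


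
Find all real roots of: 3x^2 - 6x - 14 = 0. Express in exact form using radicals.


Using the quadratic formula: x = (-b ± sqrt(b^2 - 4ac)) / (2a)
Here a = 3, b = -6, c = -14
Discriminant = b^2 - 4ac = (-6)^2 - 4(3)(-14) = 36 + 168 = 204
Since discriminant = 204 > 0, there are two real roots.
x = (6 ± 2*sqrt(51)) / 6
Simplifying: x = (3 ± sqrt(51)) / 3
Numerically: x ≈ 3.3805 or x ≈ -1.3805

x = (3 + sqrt(51)) / 3 or x = (3 - sqrt(51)) / 3


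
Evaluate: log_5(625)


We need the exponent such that 5^? = 625
5^4 = 625
Therefore log_5(625) = 4

4


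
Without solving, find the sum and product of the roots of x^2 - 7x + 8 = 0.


By Vieta's formulas for ax^2 + bx + c = 0:
  Sum of roots = -b/a
  Product of roots = c/a

Here a = 1, b = -7, c = 8
Sum = -(-7)/1 = 7
Product = 8/1 = 8

Sum = 7, Product = 8


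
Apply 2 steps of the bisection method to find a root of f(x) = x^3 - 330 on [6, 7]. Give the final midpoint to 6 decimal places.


f(x) = x^3 - 330
f(6) = -114 < 0
f(7) = 13 > 0

Step 1: midpoint = (6.000000 + 7.000000)/2 = 6.500000
  f(6.500000) = -55.375000
  f(mid) < 0, so root is in [6.500000, 7.000000]

Step 2: midpoint = (6.500000 + 7.000000)/2 = 6.750000
  f(6.750000) = -22.453125
  f(mid) < 0, so root is in [6.750000, 7.000000]

midpoint = 6.750000


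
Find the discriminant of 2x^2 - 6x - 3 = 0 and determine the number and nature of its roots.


For ax^2 + bx + c = 0, discriminant D = b^2 - 4ac
Here a = 2, b = -6, c = -3
D = (-6)^2 - 4(2)(-3) = 36 + 24 = 60

D = 60 > 0 but not a perfect square
The equation has 2 distinct real irrational roots.

Discriminant = 60, 2 distinct real irrational roots


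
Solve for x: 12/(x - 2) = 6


Multiply both sides by (x - 2): 12 = 6(x - 2)
Distribute: 12 = 6x - 12
6x = 12 + 12 = 24
x = 4

x = 4


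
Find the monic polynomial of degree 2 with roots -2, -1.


A monic polynomial with roots -2, -1 is:
p(x) = (x + 2)(x + 1)
After multiplying by (x + 2): x + 2
After multiplying by (x + 1): x^2 + 3x + 2

x^2 + 3x + 2


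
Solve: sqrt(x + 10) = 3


Square both sides: x + 10 = 3^2 = 9
x = 9 - 10 = -1
x = -1
Check: sqrt(1*(-1) + 10) = sqrt(9) = 3 ✓

x = -1


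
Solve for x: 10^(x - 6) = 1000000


Express both sides with the same base.
1000000 = 10^6
Since the bases match, equate exponents: x - 6 = 6
So x = 6 - (-6) = 12

x = 12


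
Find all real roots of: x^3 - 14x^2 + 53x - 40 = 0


Let p(x) = x^3 - 14x^2 + 53x - 40. By the rational root theorem (leading coefficient 1), any rational root is an integer divisor of 40: try ±1, ±2, ... in turn.
Test x = 1: value = 0 ✓, so (x - 1) is a factor.
Synthetic division by (x - 1): bring down 1; 1(1) - 14 = -13; (-13)(1) + 53 = 40; 40(1) - 40 = 0 → quotient x^2 - 13x + 40, remainder 0.
Solve the quadratic x^2 - 13x + 40 = 0: discriminant = (-13)^2 - 4(1)(40) = 169 - 160 = 9.
sqrt(9) = 3, so x = (13 ± 3)/2: x = 8 or x = 5.

x = 1, x = 5, x = 8


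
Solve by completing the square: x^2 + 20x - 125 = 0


Start: x^2 + 20x - 125 = 0
Move constant: x^2 + 20x = 125
Half of 20 is 10, squared is 100
Add 100 to both sides: x^2 + 20x + 100 = 225
(x + 10)^2 = 225
x + 10 = ±15
x = -10 + 15 = 5 or x = -10 - 15 = -25

x = -25, x = 5


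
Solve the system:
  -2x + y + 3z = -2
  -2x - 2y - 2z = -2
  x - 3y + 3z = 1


Using Cramer's rule. Expand each determinant along the first row.
D  = (-2)*[(-2)*3 - (-2)*(-3)] - 1*[(-2)*3 - (-2)*1] + 3*[(-2)*(-3) - (-2)*1]
  = (-2)*(-12) - 1*(-4) + 3*(8) = 52
Dx = (-2)*[(-2)*3 - (-2)*(-3)] - 1*[(-2)*3 - (-2)*1] + 3*[(-2)*(-3) - (-2)*1]
  = (-2)*(-12) - 1*(-4) + 3*(8) = 52
Dy = (-2)*[(-2)*3 - (-2)*1] - (-2)*[(-2)*3 - (-2)*1] + 3*[(-2)*1 - (-2)*1]
  = (-2)*(-4) - (-2)*(-4) + 3*(0) = 0
Dz = (-2)*[(-2)*1 - (-2)*(-3)] - 1*[(-2)*1 - (-2)*1] + (-2)*[(-2)*(-3) - (-2)*1]
  = (-2)*(-8) - 1*(0) + (-2)*(8) = 0
x = Dx/D = 52/52 = 1, y = Dy/D = 0/52 = 0, z = Dz/D = 0/52 = 0
Check eq1: (-2)(1) + (1)(0) + (3)(0) = -2 = -2 ✓
Check eq2: (-2)(1) + (-2)(0) + (-2)(0) = -2 = -2 ✓
Check eq3: (1)(1) + (-3)(0) + (3)(0) = 1 = 1 ✓

x = 1, y = 0, z = 0


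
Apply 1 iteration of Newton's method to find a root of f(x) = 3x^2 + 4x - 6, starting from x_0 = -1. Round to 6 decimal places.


Newton's method: x_(n+1) = x_n - f(x_n)/f'(x_n)
f(x) = 3x^2 + 4x - 6
f'(x) = 6x + 4

Iteration 1:
  f(-1.000000) = -7.000000
  f'(-1.000000) = -2.000000
  x_1 = -1.000000 - (-7.000000)/(-2.000000) = -4.500000

x_1 = -4.500000


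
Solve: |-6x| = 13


An absolute value equation |expr| = 13 gives two cases:
Case 1: -6x = 13
  -6x = 13, so x = -13/6
Case 2: -6x = -13
  -6x = -13, so x = 13/6

x = -13/6, x = 13/6


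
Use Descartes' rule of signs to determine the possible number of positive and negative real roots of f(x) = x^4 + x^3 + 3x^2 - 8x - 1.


Descartes' rule of signs:

For positive roots, count sign changes in f(x) = x^4 + x^3 + 3x^2 - 8x - 1:
Signs of coefficients: +, +, +, -, -
Number of sign changes: 1
Possible positive real roots: 1

For negative roots, examine f(-x) = x^4 - x^3 + 3x^2 + 8x - 1:
Signs of coefficients: +, -, +, +, -
Number of sign changes: 3
Possible negative real roots: 3, 1

Positive roots: 1; Negative roots: 3 or 1


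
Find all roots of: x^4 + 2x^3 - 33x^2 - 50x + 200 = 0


Let p(x) = x^4 + 2x^3 - 33x^2 - 50x + 200. By the rational root theorem (leading coefficient 1), any rational root is an integer divisor of 200: try ±1, ±2, ... in turn.
Test x = 1: value = 120 ≠ 0.
Test x = -1: value = 216 ≠ 0.
Test x = 2: value = 0 ✓, so (x - 2) is a factor.
Synthetic division by (x - 2): bring down 1; 1(2) + 2 = 4; 4(2) - 33 = -25; (-25)(2) - 50 = -100; (-100)(2) + 200 = 0 → quotient x^3 + 4x^2 - 25x - 100, remainder 0.
Continue with the quotient x^3 + 4x^2 - 25x - 100 (candidates must divide 100; re-test x = 2 first in case it repeats).
Test x = 2: value = -126 ≠ 0.
Test x = -2: value = -42 ≠ 0.
Test x = 4: value = -72 ≠ 0.
Test x = -4: value = 0 ✓, so (x + 4) is a factor.
Synthetic division by (x + 4): bring down 1; 1(-4) + 4 = 0; 0(-4) - 25 = -25; (-25)(-4) - 100 = 0 → quotient x^2 - 25, remainder 0.
Solve the quadratic x^2 - 25 = 0: discriminant = 0^2 - 4(1)(-25) = 0 + 100 = 100.
sqrt(100) = 10, so x = (0 ± 10)/2: x = 5 or x = -5.
Collecting all roots found:

x = -5, x = -4, x = 2, x = 5


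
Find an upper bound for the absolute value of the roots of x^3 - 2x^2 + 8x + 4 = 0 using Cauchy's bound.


Cauchy's bound: all roots r satisfy |r| <= 1 + max(|a_i/a_n|) for i = 0,...,n-1
where a_n is the leading coefficient.

Coefficients: [1, -2, 8, 4]
Leading coefficient a_n = 1
Ratios |a_i/a_n|: 2, 8, 4
Maximum ratio: 8
Cauchy's bound: |r| <= 1 + 8 = 9

Upper bound = 9


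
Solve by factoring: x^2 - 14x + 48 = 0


We need two numbers that multiply to 48 and add to -14.
Those numbers are -8 and -6 (since (-8) * (-6) = 48 and (-8) + (-6) = -14).
So x^2 - 14x + 48 = (x - 8)(x - 6) = 0
Setting each factor to zero: x = 8 or x = 6

x = 6, x = 8


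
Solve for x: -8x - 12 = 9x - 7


Starting with: -8x - 12 = 9x - 7
Move all x terms to left: (-8 - 9)x = -7 + 12
Simplify: -17x = 5
Divide both sides by -17: x = -5/17

x = -5/17


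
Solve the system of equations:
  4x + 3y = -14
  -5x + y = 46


Using Cramer's rule:
Determinant D = (4)(1) - (-5)(3) = 4 + 15 = 19
Dx = (-14)(1) - (46)(3) = -14 - 138 = -152
Dy = (4)(46) - (-5)(-14) = 184 - 70 = 114
x = Dx/D = -152/19 = -8
y = Dy/D = 114/19 = 6

x = -8, y = 6


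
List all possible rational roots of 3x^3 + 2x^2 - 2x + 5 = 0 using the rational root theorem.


Rational root theorem: possible roots are ±p/q where:
  p divides the constant term (5): p ∈ {1, 5}
  q divides the leading coefficient (3): q ∈ {1, 3}

All possible rational roots: -5, -5/3, -1, -1/3, 1/3, 1, 5/3, 5

-5, -5/3, -1, -1/3, 1/3, 1, 5/3, 5


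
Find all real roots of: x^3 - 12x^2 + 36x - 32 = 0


Let p(x) = x^3 - 12x^2 + 36x - 32. By the rational root theorem (leading coefficient 1), any rational root is an integer divisor of 32: try ±1, ±2, ... in turn.
Test x = 1: value = -7 ≠ 0.
Test x = -1: value = -81 ≠ 0.
Test x = 2: value = 0 ✓, so (x - 2) is a factor.
Synthetic division by (x - 2): bring down 1; 1(2) - 12 = -10; (-10)(2) + 36 = 16; 16(2) - 32 = 0 → quotient x^2 - 10x + 16, remainder 0.
Solve the quadratic x^2 - 10x + 16 = 0: discriminant = (-10)^2 - 4(1)(16) = 100 - 64 = 36.
sqrt(36) = 6, so x = (10 ± 6)/2: x = 8 or x = 2.

x = 2 (multiplicity 2), x = 8


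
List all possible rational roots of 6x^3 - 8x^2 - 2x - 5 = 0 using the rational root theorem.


Rational root theorem: possible roots are ±p/q where:
  p divides the constant term (-5): p ∈ {1, 5}
  q divides the leading coefficient (6): q ∈ {1, 2, 3, 6}

All possible rational roots: -5, -5/2, -5/3, -1, -5/6, -1/2, -1/3, -1/6, 1/6, 1/3, 1/2, 5/6, 1, 5/3, 5/2, 5

-5, -5/2, -5/3, -1, -5/6, -1/2, -1/3, -1/6, 1/6, 1/3, 1/2, 5/6, 1, 5/3, 5/2, 5


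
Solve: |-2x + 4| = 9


An absolute value equation |expr| = 9 gives two cases:
Case 1: -2x + 4 = 9
  -2x = 5, so x = -5/2
Case 2: -2x + 4 = -9
  -2x = -13, so x = 13/2

x = -5/2, x = 13/2


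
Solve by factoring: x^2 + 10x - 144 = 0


We need two numbers that multiply to -144 and add to 10.
Those numbers are -8 and 18 (since (-8) * 18 = -144 and (-8) + 18 = 10).
So x^2 + 10x - 144 = (x - 8)(x + 18) = 0
Setting each factor to zero: x = 8 or x = -18

x = -18, x = 8


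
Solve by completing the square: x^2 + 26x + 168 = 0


Start: x^2 + 26x + 168 = 0
Move constant: x^2 + 26x = -168
Half of 26 is 13, squared is 169
Add 169 to both sides: x^2 + 26x + 169 = 1
(x + 13)^2 = 1
x + 13 = ±1
x = -13 + 1 = -12 or x = -13 - 1 = -14

x = -14, x = -12


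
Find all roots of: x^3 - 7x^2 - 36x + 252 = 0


Let p(x) = x^3 - 7x^2 - 36x + 252. By the rational root theorem (leading coefficient 1), any rational root is an integer divisor of 252: try ±1, ±2, ... in turn.
Test x = 1: value = 210 ≠ 0.
Test x = -1: value = 280 ≠ 0.
Test x = 2: value = 160 ≠ 0.
Test x = -2: value = 288 ≠ 0.
Test x = 3: value = 108 ≠ 0.
Test x = -3: value = 270 ≠ 0.
Test x = 4: value = 60 ≠ 0.
Test x = -4: value = 220 ≠ 0.
Test x = 6: value = 0 ✓, so (x - 6) is a factor.
Synthetic division by (x - 6): bring down 1; 1(6) - 7 = -1; (-1)(6) - 36 = -42; (-42)(6) + 252 = 0 → quotient x^2 - x - 42, remainder 0.
Solve the quadratic x^2 - x - 42 = 0: discriminant = (-1)^2 - 4(1)(-42) = 1 + 168 = 169.
sqrt(169) = 13, so x = (1 ± 13)/2: x = 7 or x = -6.
Collecting all roots found:

x = -6, x = 6, x = 7


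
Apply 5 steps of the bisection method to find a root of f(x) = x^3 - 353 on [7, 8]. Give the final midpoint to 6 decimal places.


f(x) = x^3 - 353
f(7) = -10 < 0
f(8) = 159 > 0

Step 1: midpoint = (7.000000 + 8.000000)/2 = 7.500000
  f(7.500000) = 68.875000
  f(mid) > 0, so root is in [7.000000, 7.500000]

Step 2: midpoint = (7.000000 + 7.500000)/2 = 7.250000
  f(7.250000) = 28.078125
  f(mid) > 0, so root is in [7.000000, 7.250000]

Step 3: midpoint = (7.000000 + 7.250000)/2 = 7.125000
  f(7.125000) = 8.705078
  f(mid) > 0, so root is in [7.000000, 7.125000]

Step 4: midpoint = (7.000000 + 7.125000)/2 = 7.062500
  f(7.062500) = -0.730225
  f(mid) < 0, so root is in [7.062500, 7.125000]

Step 5: midpoint = (7.062500 + 7.125000)/2 = 7.093750
  f(7.093750) = 3.966644
  f(mid) > 0, so root is in [7.062500, 7.093750]

midpoint = 7.093750


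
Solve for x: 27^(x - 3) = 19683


Express both sides with the same base.
19683 = 27^3
Since the bases match, equate exponents: x - 3 = 3
So x = 3 - (-3) = 6

x = 6


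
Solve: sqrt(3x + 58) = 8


Square both sides: 3x + 58 = 8^2 = 64
3x = 64 - 58 = 6
x = 2
Check: sqrt(3*2 + 58) = sqrt(64) = 8 ✓

x = 2


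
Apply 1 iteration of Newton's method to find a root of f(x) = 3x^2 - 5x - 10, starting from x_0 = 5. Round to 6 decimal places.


Newton's method: x_(n+1) = x_n - f(x_n)/f'(x_n)
f(x) = 3x^2 - 5x - 10
f'(x) = 6x - 5

Iteration 1:
  f(5.000000) = 40.000000
  f'(5.000000) = 25.000000
  x_1 = 5.000000 - (40.000000)/(25.000000) = 3.400000

x_1 = 3.400000


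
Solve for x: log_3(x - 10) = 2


Convert to exponential form: x - 10 = 3^2 = 9
x = 9 + 10 = 19
Check: log_3(19 - 10) = log_3(9) = log_3(9) = 2 ✓

x = 19


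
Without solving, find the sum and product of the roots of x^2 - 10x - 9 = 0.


By Vieta's formulas for ax^2 + bx + c = 0:
  Sum of roots = -b/a
  Product of roots = c/a

Here a = 1, b = -10, c = -9
Sum = -(-10)/1 = 10
Product = -9/1 = -9

Sum = 10, Product = -9


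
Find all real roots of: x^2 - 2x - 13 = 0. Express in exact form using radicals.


Using the quadratic formula: x = (-b ± sqrt(b^2 - 4ac)) / (2a)
Here a = 1, b = -2, c = -13
Discriminant = b^2 - 4ac = (-2)^2 - 4(1)(-13) = 4 + 52 = 56
Since discriminant = 56 > 0, there are two real roots.
x = (2 ± 2*sqrt(14)) / 2
Simplifying: x = 1 ± sqrt(14)
Numerically: x ≈ 4.7417 or x ≈ -2.7417

x = 1 + sqrt(14) or x = 1 - sqrt(14)


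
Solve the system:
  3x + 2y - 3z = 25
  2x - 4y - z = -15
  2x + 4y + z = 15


Using Cramer's rule. Expand each determinant along the first row.
D  = 3*[(-4)*1 - (-1)*4] - 2*[2*1 - (-1)*2] + (-3)*[2*4 - (-4)*2]
  = 3*(0) - 2*(4) + (-3)*(16) = -56
Dx = 25*[(-4)*1 - (-1)*4] - 2*[(-15)*1 - (-1)*15] + (-3)*[(-15)*4 - (-4)*15]
  = 25*(0) - 2*(0) + (-3)*(0) = 0
Dy = 3*[(-15)*1 - (-1)*15] - 25*[2*1 - (-1)*2] + (-3)*[2*15 - (-15)*2]
  = 3*(0) - 25*(4) + (-3)*(60) = -280
Dz = 3*[(-4)*15 - (-15)*4] - 2*[2*15 - (-15)*2] + 25*[2*4 - (-4)*2]
  = 3*(0) - 2*(60) + 25*(16) = 280
x = Dx/D = 0/-56 = 0, y = Dy/D = -280/-56 = 5, z = Dz/D = 280/-56 = -5
Check eq1: (3)(0) + (2)(5) + (-3)(-5) = 25 = 25 ✓
Check eq2: (2)(0) + (-4)(5) + (-1)(-5) = -15 = -15 ✓
Check eq3: (2)(0) + (4)(5) + (1)(-5) = 15 = 15 ✓

x = 0, y = 5, z = -5


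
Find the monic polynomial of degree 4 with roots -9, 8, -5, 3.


A monic polynomial with roots -9, 8, -5, 3 is:
p(x) = (x + 9)(x - 8)(x + 5)(x - 3)
After multiplying by (x + 9): x + 9
After multiplying by (x - 8): x^2 + x - 72
After multiplying by (x + 5): x^3 + 6x^2 - 67x - 360
After multiplying by (x - 3): x^4 + 3x^3 - 85x^2 - 159x + 1080

x^4 + 3x^3 - 85x^2 - 159x + 1080


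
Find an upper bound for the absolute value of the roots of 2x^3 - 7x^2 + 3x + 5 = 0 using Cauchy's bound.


Cauchy's bound: all roots r satisfy |r| <= 1 + max(|a_i/a_n|) for i = 0,...,n-1
where a_n is the leading coefficient.

Coefficients: [2, -7, 3, 5]
Leading coefficient a_n = 2
Ratios |a_i/a_n|: 7/2, 3/2, 5/2
Maximum ratio: 7/2
Cauchy's bound: |r| <= 1 + 7/2 = 9/2

Upper bound = 9/2


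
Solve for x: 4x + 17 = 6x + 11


Starting with: 4x + 17 = 6x + 11
Move all x terms to left: (4 - 6)x = 11 - 17
Simplify: -2x = -6
Divide both sides by -2: x = 3

x = 3


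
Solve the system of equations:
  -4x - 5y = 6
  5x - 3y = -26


Using Cramer's rule:
Determinant D = (-4)(-3) - (5)(-5) = 12 + 25 = 37
Dx = (6)(-3) - (-26)(-5) = -18 - 130 = -148
Dy = (-4)(-26) - (5)(6) = 104 - 30 = 74
x = Dx/D = -148/37 = -4
y = Dy/D = 74/37 = 2

x = -4, y = 2


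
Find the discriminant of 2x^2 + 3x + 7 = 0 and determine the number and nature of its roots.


For ax^2 + bx + c = 0, discriminant D = b^2 - 4ac
Here a = 2, b = 3, c = 7
D = (3)^2 - 4(2)(7) = 9 - 56 = -47

D = -47 < 0
The equation has no real roots (2 complex conjugate roots).

Discriminant = -47, no real roots (2 complex conjugate roots)


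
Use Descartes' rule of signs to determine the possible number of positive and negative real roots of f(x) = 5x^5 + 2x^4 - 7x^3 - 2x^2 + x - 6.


Descartes' rule of signs:

For positive roots, count sign changes in f(x) = 5x^5 + 2x^4 - 7x^3 - 2x^2 + x - 6:
Signs of coefficients: +, +, -, -, +, -
Number of sign changes: 3
Possible positive real roots: 3, 1

For negative roots, examine f(-x) = -5x^5 + 2x^4 + 7x^3 - 2x^2 - x - 6:
Signs of coefficients: -, +, +, -, -, -
Number of sign changes: 2
Possible negative real roots: 2, 0

Positive roots: 3 or 1; Negative roots: 2 or 0


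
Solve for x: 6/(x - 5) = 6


Multiply both sides by (x - 5): 6 = 6(x - 5)
Distribute: 6 = 6x - 30
6x = 6 + 30 = 36
x = 6

x = 6


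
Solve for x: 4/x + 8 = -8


Subtract 8 from both sides: 4/x = -16
Multiply both sides by x: 4 = -16 * x
Divide by -16: x = -1/4

x = -1/4


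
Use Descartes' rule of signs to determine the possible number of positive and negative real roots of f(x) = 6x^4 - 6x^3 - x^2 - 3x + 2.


Descartes' rule of signs:

For positive roots, count sign changes in f(x) = 6x^4 - 6x^3 - x^2 - 3x + 2:
Signs of coefficients: +, -, -, -, +
Number of sign changes: 2
Possible positive real roots: 2, 0

For negative roots, examine f(-x) = 6x^4 + 6x^3 - x^2 + 3x + 2:
Signs of coefficients: +, +, -, +, +
Number of sign changes: 2
Possible negative real roots: 2, 0

Positive roots: 2 or 0; Negative roots: 2 or 0


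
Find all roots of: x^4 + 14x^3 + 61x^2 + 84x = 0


The constant term is 0, so x = 0 is a root. Factor out x:
  x^3 + 14x^2 + 61x + 84 = 0
Let p(x) = x^3 + 14x^2 + 61x + 84. By the rational root theorem (leading coefficient 1), any rational root is an integer divisor of 84: try ±1, ±2, ... in turn.
Test x = 1: value = 160 ≠ 0.
Test x = -1: value = 36 ≠ 0.
Test x = 2: value = 270 ≠ 0.
Test x = -2: value = 10 ≠ 0.
Test x = 3: value = 420 ≠ 0.
Test x = -3: value = 0 ✓, so (x + 3) is a factor.
Synthetic division by (x + 3): bring down 1; 1(-3) + 14 = 11; 11(-3) + 61 = 28; 28(-3) + 84 = 0 → quotient x^2 + 11x + 28, remainder 0.
Solve the quadratic x^2 + 11x + 28 = 0: discriminant = 11^2 - 4(1)(28) = 121 - 112 = 9.
sqrt(9) = 3, so x = (-11 ± 3)/2: x = -4 or x = -7.
Collecting all roots found:

x = -7, x = -4, x = -3, x = 0


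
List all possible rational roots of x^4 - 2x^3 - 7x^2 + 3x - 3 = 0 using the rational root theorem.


Rational root theorem: possible roots are ±p/q where:
  p divides the constant term (-3): p ∈ {1, 3}
  q divides the leading coefficient (1): q ∈ {1}

All possible rational roots: -3, -1, 1, 3

-3, -1, 1, 3


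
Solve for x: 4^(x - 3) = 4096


Express both sides with the same base.
4096 = 4^6
Since the bases match, equate exponents: x - 3 = 6
So x = 6 - (-3) = 9

x = 9


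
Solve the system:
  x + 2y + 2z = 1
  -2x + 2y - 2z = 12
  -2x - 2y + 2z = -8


Using Cramer's rule. Expand each determinant along the first row.
D  = 1*[2*2 - (-2)*(-2)] - 2*[(-2)*2 - (-2)*(-2)] + 2*[(-2)*(-2) - 2*(-2)]
  = 1*(0) - 2*(-8) + 2*(8) = 32
Dx = 1*[2*2 - (-2)*(-2)] - 2*[12*2 - (-2)*(-8)] + 2*[12*(-2) - 2*(-8)]
  = 1*(0) - 2*(8) + 2*(-8) = -32
Dy = 1*[12*2 - (-2)*(-8)] - 1*[(-2)*2 - (-2)*(-2)] + 2*[(-2)*(-8) - 12*(-2)]
  = 1*(8) - 1*(-8) + 2*(40) = 96
Dz = 1*[2*(-8) - 12*(-2)] - 2*[(-2)*(-8) - 12*(-2)] + 1*[(-2)*(-2) - 2*(-2)]
  = 1*(8) - 2*(40) + 1*(8) = -64
x = Dx/D = -32/32 = -1, y = Dy/D = 96/32 = 3, z = Dz/D = -64/32 = -2
Check eq1: (1)(-1) + (2)(3) + (2)(-2) = 1 = 1 ✓
Check eq2: (-2)(-1) + (2)(3) + (-2)(-2) = 12 = 12 ✓
Check eq3: (-2)(-1) + (-2)(3) + (2)(-2) = -8 = -8 ✓

x = -1, y = 3, z = -2


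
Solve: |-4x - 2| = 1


An absolute value equation |expr| = 1 gives two cases:
Case 1: -4x - 2 = 1
  -4x = 3, so x = -3/4
Case 2: -4x - 2 = -1
  -4x = 1, so x = -1/4

x = -3/4, x = -1/4


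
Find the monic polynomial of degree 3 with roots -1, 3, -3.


A monic polynomial with roots -1, 3, -3 is:
p(x) = (x + 1)(x - 3)(x + 3)
After multiplying by (x + 1): x + 1
After multiplying by (x - 3): x^2 - 2x - 3
After multiplying by (x + 3): x^3 + x^2 - 9x - 9

x^3 + x^2 - 9x - 9


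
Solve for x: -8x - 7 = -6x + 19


Starting with: -8x - 7 = -6x + 19
Move all x terms to left: (-8 + 6)x = 19 + 7
Simplify: -2x = 26
Divide both sides by -2: x = -13

x = -13


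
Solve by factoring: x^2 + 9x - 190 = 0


We need two numbers that multiply to -190 and add to 9.
Those numbers are 19 and -10 (since 19 * (-10) = -190 and 19 + (-10) = 9).
So x^2 + 9x - 190 = (x + 19)(x - 10) = 0
Setting each factor to zero: x = -19 or x = 10

x = -19, x = 10


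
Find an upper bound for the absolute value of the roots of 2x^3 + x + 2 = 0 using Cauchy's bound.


Cauchy's bound: all roots r satisfy |r| <= 1 + max(|a_i/a_n|) for i = 0,...,n-1
where a_n is the leading coefficient.

Coefficients: [2, 0, 1, 2]
Leading coefficient a_n = 2
Ratios |a_i/a_n|: 0, 1/2, 1
Maximum ratio: 1
Cauchy's bound: |r| <= 1 + 1 = 2

Upper bound = 2


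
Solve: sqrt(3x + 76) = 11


Square both sides: 3x + 76 = 11^2 = 121
3x = 121 - 76 = 45
x = 15
Check: sqrt(3*15 + 76) = sqrt(121) = 11 ✓

x = 15


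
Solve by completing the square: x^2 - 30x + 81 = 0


Start: x^2 - 30x + 81 = 0
Move constant: x^2 - 30x = -81
Half of -30 is -15, squared is 225
Add 225 to both sides: x^2 - 30x + 225 = 144
(x - 15)^2 = 144
x - 15 = ±12
x = 15 + 12 = 27 or x = 15 - 12 = 3

x = 3, x = 27


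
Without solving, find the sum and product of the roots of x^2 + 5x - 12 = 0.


By Vieta's formulas for ax^2 + bx + c = 0:
  Sum of roots = -b/a
  Product of roots = c/a

Here a = 1, b = 5, c = -12
Sum = -(5)/1 = -5
Product = -12/1 = -12

Sum = -5, Product = -12


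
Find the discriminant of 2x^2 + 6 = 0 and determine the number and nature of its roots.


For ax^2 + bx + c = 0, discriminant D = b^2 - 4ac
Here a = 2, b = 0, c = 6
D = (0)^2 - 4(2)(6) = 0 - 48 = -48

D = -48 < 0
The equation has no real roots (2 complex conjugate roots).

Discriminant = -48, no real roots (2 complex conjugate roots)


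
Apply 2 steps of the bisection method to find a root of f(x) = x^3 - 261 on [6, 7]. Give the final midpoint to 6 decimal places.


f(x) = x^3 - 261
f(6) = -45 < 0
f(7) = 82 > 0

Step 1: midpoint = (6.000000 + 7.000000)/2 = 6.500000
  f(6.500000) = 13.625000
  f(mid) > 0, so root is in [6.000000, 6.500000]

Step 2: midpoint = (6.000000 + 6.500000)/2 = 6.250000
  f(6.250000) = -16.859375
  f(mid) < 0, so root is in [6.250000, 6.500000]

midpoint = 6.250000


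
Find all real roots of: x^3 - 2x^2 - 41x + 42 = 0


Let p(x) = x^3 - 2x^2 - 41x + 42. By the rational root theorem (leading coefficient 1), any rational root is an integer divisor of 42: try ±1, ±2, ... in turn.
Test x = 1: value = 0 ✓, so (x - 1) is a factor.
Synthetic division by (x - 1): bring down 1; 1(1) - 2 = -1; (-1)(1) - 41 = -42; (-42)(1) + 42 = 0 → quotient x^2 - x - 42, remainder 0.
Solve the quadratic x^2 - x - 42 = 0: discriminant = (-1)^2 - 4(1)(-42) = 1 + 168 = 169.
sqrt(169) = 13, so x = (1 ± 13)/2: x = 7 or x = -6.

x = -6, x = 1, x = 7


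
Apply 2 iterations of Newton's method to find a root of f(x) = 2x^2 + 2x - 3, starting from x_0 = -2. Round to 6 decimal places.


Newton's method: x_(n+1) = x_n - f(x_n)/f'(x_n)
f(x) = 2x^2 + 2x - 3
f'(x) = 4x + 2

Iteration 1:
  f(-2.000000) = 1.000000
  f'(-2.000000) = -6.000000
  x_1 = -2.000000 - (1.000000)/(-6.000000) = -1.833333

Iteration 2:
  f(-1.833333) = 0.055556
  f'(-1.833333) = -5.333333
  x_2 = -1.833333 - (0.055556)/(-5.333333) = -1.822917

x_2 = -1.822917


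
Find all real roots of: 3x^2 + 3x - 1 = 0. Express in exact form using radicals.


Using the quadratic formula: x = (-b ± sqrt(b^2 - 4ac)) / (2a)
Here a = 3, b = 3, c = -1
Discriminant = b^2 - 4ac = 3^2 - 4(3)(-1) = 9 + 12 = 21
Since discriminant = 21 > 0, there are two real roots.
x = (-3 ± sqrt(21)) / 6
Numerically: x ≈ 0.2638 or x ≈ -1.2638

x = (-3 + sqrt(21)) / 6 or x = (-3 - sqrt(21)) / 6


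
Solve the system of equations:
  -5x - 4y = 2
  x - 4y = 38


Using Cramer's rule:
Determinant D = (-5)(-4) - (1)(-4) = 20 + 4 = 24
Dx = (2)(-4) - (38)(-4) = -8 + 152 = 144
Dy = (-5)(38) - (1)(2) = -190 - 2 = -192
x = Dx/D = 144/24 = 6
y = Dy/D = -192/24 = -8

x = 6, y = -8
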